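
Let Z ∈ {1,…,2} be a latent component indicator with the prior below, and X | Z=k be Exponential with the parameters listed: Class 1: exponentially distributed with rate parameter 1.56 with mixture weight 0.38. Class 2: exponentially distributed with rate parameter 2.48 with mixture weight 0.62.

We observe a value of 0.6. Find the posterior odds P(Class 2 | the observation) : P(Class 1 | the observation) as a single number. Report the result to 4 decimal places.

Only the two components matter; the odds are (w_i f_i(x)) / (w_j f_j(x)).
Evaluate each component's likelihood at the observed value:
  f_1 = 1.56·e^(−1.56·0.6) = 1.56·e^(−0.9360) = 0.611822
  f_2 = 2.48·e^(−2.48·0.6) = 2.48·e^(−1.4880) = 0.560043
Odds = (0.62/0.38) × (0.560043/0.611822) = 1.63158 × 0.91537 ≈ 1.4935

1.4935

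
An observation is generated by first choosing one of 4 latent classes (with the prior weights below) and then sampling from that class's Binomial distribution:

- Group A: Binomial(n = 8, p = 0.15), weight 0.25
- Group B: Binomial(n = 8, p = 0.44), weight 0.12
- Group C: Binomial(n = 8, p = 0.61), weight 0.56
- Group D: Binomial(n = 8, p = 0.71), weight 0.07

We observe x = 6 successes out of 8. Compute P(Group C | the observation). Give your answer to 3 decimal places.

0.810

Posterior ∝ prior × likelihood, so P(k | x) ∝ π_k f_k(x); normalise over all components.
Evaluate each component's likelihood at the observed value:
  L_A = C(8,6)·0.15^6·0.85^2 = 28·1.13906e-05·0.7225 = 0.000230432
  L_B = C(8,6)·0.44^6·0.56^2 = 28·0.00725631·0.3136 = 0.0637162
  L_C = C(8,6)·0.61^6·0.39^2 = 28·0.0515204·0.1521 = 0.219415
  L_D = C(8,6)·0.71^6·0.29^2 = 28·0.1281·0.0841 = 0.301651
Weight by the priors:
  π_A·L_A = 0.25 × 0.000230432 = 5.76081e-05
  π_B·L_B = 0.12 × 0.0637162 = 0.00764595
  π_C·L_C = 0.56 × 0.219415 = 0.122872
  π_D·L_D = 0.07 × 0.301651 = 0.0211155
Evidence: 5.76081e-05 + 0.00764595 + 0.122872 + 0.0211155 = 0.151691
Responsibility of Group C: 0.122872 / 0.151691 ≈ 0.810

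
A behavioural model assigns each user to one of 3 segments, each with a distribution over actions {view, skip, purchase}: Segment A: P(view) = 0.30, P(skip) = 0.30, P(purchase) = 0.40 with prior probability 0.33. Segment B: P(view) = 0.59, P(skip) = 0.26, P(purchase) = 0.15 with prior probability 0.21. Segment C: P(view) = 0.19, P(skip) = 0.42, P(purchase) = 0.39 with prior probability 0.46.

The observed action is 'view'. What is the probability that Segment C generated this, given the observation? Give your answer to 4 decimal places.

Posterior ∝ prior × likelihood, so P(k | x) ∝ π_k f_k(x); normalise over all components.
Evaluate each component's likelihood at the observed value:
  p_A = P(view | comp) = 0.30
  p_B = P(view | comp) = 0.59
  p_C = P(view | comp) = 0.19
Multiply by the mixture weights:
  π_A·p_A = 0.33 × 0.3 = 0.099
  π_B·p_B = 0.21 × 0.59 = 0.1239
  π_C·p_C = 0.46 × 0.19 = 0.0874
Normaliser: 0.099 + 0.1239 + 0.0874 = 0.3103
Responsibility of Segment C: 0.0874 / 0.3103 ≈ 0.2817

0.2817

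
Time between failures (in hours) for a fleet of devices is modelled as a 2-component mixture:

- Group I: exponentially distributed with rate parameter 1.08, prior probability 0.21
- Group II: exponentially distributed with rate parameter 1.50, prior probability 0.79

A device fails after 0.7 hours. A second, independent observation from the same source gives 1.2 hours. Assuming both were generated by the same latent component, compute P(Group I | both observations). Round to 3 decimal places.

Apply Bayes' rule: the posterior for each component is proportional to its prior times its likelihood at x.
Since both observations come from the same component, the likelihood for component k is f_k(x₁)·f_k(x₂).
  L_I = [1.08·e^(−1.08·0.7) = 1.08·e^(−0.7560) = 0.507104] × [0.295514] = 0.149856
  L_II = [1.50·e^(−1.50·0.7) = 1.50·e^(−1.0500) = 0.524907] × [0.247948] = 0.13015
Multiply by the mixture weights:
  w_I·L_I = 0.21 × 0.149856 = 0.0314698
  w_II·L_II = 0.79 × 0.13015 = 0.102818
Evidence: 0.0314698 + 0.102818 = 0.134288
Responsibility of Group I: 0.0314698 / 0.134288 ≈ 0.234

0.234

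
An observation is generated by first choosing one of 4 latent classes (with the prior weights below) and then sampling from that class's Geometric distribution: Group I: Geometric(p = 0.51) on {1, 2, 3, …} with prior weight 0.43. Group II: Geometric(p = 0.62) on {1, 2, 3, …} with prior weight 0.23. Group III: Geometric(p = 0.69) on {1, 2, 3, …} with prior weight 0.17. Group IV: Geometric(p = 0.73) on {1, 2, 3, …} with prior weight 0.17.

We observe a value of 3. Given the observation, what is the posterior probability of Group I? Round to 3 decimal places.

0.563

P(component k | x) = π_k·f_k(x) / marginal(x), where marginal(x) = Σ_j π_j·f_j(x).
Geometric probabilities:
  p_I = 0.122451
  p_II = 0.089528
  p_III = 0.066309
  p_IV = 0.053217
Weight by the priors:
  π_I·p_I = 0.43 × 0.122451 = 0.0526539
  π_II·p_II = 0.23 × 0.089528 = 0.0205914
  π_III·p_III = 0.17 × 0.066309 = 0.0112725
  π_IV·p_IV = 0.17 × 0.053217 = 0.00904689
Evidence: 0.0526539 + 0.0205914 + 0.0112725 + 0.00904689 = 0.0935648
So the posterior for Group I is 0.0526539 / 0.0935648 ≈ 0.563.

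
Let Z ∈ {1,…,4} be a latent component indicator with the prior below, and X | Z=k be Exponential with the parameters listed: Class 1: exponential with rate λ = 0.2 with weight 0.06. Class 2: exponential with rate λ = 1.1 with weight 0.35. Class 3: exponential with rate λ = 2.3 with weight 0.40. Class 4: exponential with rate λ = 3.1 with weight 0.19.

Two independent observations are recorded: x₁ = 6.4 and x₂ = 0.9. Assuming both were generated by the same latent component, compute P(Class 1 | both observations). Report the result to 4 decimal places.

0.8016

P(component k | x) = π_k·f_k(x) / marginal(x), where marginal(x) = Σ_j π_j·f_j(x).
Since both observations come from the same component, the likelihood for component k is f_k(x₁)·f_k(x₂).
  f_1 = [0.0556075] × [0.167054] = 0.00928945
  f_2 = [0.000963739] × [0.408734] = 0.000393913
  f_3 = [9.30922e-07] × [0.290227] = 2.70179e-07
  f_4 = [7.49824e-09] × [0.190406] = 1.42771e-09
Multiply by the mixture weights:
  π_1·f_1 = 0.06 × 0.00928945 = 0.000557367
  π_2·f_2 = 0.35 × 0.000393913 = 0.00013787
  π_3·f_3 = 0.40 × 2.70179e-07 = 1.08072e-07
  π_4·f_4 = 0.19 × 1.42771e-09 = 2.71264e-10
Normaliser: 0.000557367 + 0.00013787 + 1.08072e-07 + 2.71264e-10 = 0.000695345
So the posterior for Class 1 is 0.000557367 / 0.000695345 ≈ 0.8016.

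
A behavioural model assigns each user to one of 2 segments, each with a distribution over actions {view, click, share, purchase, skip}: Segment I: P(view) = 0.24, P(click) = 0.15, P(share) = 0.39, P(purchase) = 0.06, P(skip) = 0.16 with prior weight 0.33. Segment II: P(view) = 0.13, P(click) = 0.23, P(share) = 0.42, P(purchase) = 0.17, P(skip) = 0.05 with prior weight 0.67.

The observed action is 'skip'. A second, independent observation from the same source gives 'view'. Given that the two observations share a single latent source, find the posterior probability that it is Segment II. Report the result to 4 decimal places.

0.2558

By Bayes' theorem, P(k | x) = P(Z=k) f_k(x) / Σ_j P(Z=j) f_j(x).
Since both observations come from the same component, the likelihood for component k is f_k(x₁)·f_k(x₂).
  L_I = [0.16] × [0.24] = 0.0384
  L_II = [0.05] × [0.13] = 0.0065
Multiply by the mixture weights:
  P(Z=I)·L_I = 0.33 × 0.0384 = 0.012672
  P(Z=II)·L_II = 0.67 × 0.0065 = 0.004355
Sum: 0.012672 + 0.004355 = 0.017027
P(Segment II | x₁,x₂) ≈ 0.2558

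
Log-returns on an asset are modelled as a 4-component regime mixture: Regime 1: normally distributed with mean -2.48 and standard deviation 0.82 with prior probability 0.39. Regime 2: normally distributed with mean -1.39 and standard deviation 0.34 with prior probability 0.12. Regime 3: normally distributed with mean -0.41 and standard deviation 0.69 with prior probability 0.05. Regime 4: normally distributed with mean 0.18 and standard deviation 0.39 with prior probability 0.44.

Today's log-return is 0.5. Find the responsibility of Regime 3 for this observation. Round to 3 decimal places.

0.036

Apply Bayes' rule: the posterior for each component is proportional to its prior times its likelihood at x.
Normal densities:
  L_1 = (1/(0.82·√(2π)))·exp(−(0.5−-2.48)²/(2·0.82²)) = 0.486515·exp(-6.60351) = 0.000659521
  L_2 = (1/(0.34·√(2π)))·exp(−(0.5−-1.39)²/(2·0.34²)) = 1.173360·exp(-15.45026) = 2.28807e-07
  L_3 = (1/(0.69·√(2π)))·exp(−(0.5−-0.41)²/(2·0.69²)) = 0.578177·exp(-0.86967) = 0.242308
  L_4 = (1/(0.39·√(2π)))·exp(−(0.5−0.18)²/(2·0.39²)) = 1.022929·exp(-0.33662) = 0.730555
Unnormalised posteriors:
  P(Z=1)·L_1 = 0.39 × 0.000659521 = 0.000257213
  P(Z=2)·L_2 = 0.12 × 2.28807e-07 = 2.74568e-08
  P(Z=3)·L_3 = 0.05 × 0.242308 = 0.0121154
  P(Z=4)·L_4 = 0.44 × 0.730555 = 0.321444
Marginal: 0.000257213 + 2.74568e-08 + 0.0121154 + 0.321444 = 0.333817
P(Regime 3 | data) ≈ 0.036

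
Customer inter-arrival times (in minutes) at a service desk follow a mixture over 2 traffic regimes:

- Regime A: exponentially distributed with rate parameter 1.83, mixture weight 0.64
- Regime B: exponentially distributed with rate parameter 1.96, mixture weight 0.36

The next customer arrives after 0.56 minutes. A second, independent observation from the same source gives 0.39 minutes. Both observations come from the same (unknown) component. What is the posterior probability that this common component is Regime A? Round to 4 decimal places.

0.6368

By Bayes' theorem, P(k | x) = π_k f_k(x) / Σ_j π_j f_j(x).
Since both observations come from the same component, the likelihood for component k is f_k(x₁)·f_k(x₂).
  f_A = [0.656729] × [0.896386] = 0.588683
  f_B = [0.653995] × [0.912602] = 0.596837
Unnormalised posteriors:
  π_A·f_A = 0.64 × 0.588683 = 0.376757
  π_B·f_B = 0.36 × 0.596837 = 0.214861
Denominator: 0.376757 + 0.214861 = 0.591618
Responsibility of Regime A: 0.376757 / 0.591618 ≈ 0.6368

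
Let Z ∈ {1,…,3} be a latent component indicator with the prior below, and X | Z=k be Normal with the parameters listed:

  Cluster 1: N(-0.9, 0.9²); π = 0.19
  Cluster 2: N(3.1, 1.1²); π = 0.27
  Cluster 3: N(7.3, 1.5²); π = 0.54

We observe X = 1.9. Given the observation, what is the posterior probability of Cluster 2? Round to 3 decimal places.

The responsibility of component k is π_k f_k(x) divided by Σ_j π_j f_j(x).
Component likelihoods at x = 1.9:
  p_1 = (1/(0.9·√(2π)))·exp(−(1.9−-0.9)²/(2·0.9²)) = 0.443269·exp(-4.83951) = 0.00350668
  p_2 = (1/(1.1·√(2π)))·exp(−(1.9−3.1)²/(2·1.1²)) = 0.362675·exp(-0.59504) = 0.20003
  p_3 = (1/(1.5·√(2π)))·exp(−(1.9−7.3)²/(2·1.5²)) = 0.265962·exp(-6.48000) = 0.000407935
Unnormalised posteriors:
  π_1·p_1 = 0.19 × 0.00350668 = 0.00066627
  π_2·p_2 = 0.27 × 0.20003 = 0.054008
  π_3·p_3 = 0.54 × 0.000407935 = 0.000220285
Evidence: 0.00066627 + 0.054008 + 0.000220285 = 0.0548945
So the posterior for Cluster 2 is 0.054008 / 0.0548945 ≈ 0.984.

0.984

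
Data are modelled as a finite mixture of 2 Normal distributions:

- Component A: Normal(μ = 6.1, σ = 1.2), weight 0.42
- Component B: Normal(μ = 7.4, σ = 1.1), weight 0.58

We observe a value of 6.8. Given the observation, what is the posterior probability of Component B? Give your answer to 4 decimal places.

Apply Bayes' rule: the posterior for each component is proportional to its prior times its likelihood at x.
Component likelihoods at x = 6.8:
  f_A = (1/(1.2·√(2π)))·exp(−(6.8−6.1)²/(2·1.2²)) = 0.332452·exp(-0.17014) = 0.280439
  f_B = (1/(1.1·√(2π)))·exp(−(6.8−7.4)²/(2·1.1²)) = 0.362675·exp(-0.14876) = 0.312544
Unnormalised posteriors:
  π_A·f_A = 0.42 × 0.280439 = 0.117784
  π_B·f_B = 0.58 × 0.312544 = 0.181276
Normaliser: 0.117784 + 0.181276 = 0.29906
P(Component B | x) ≈ 0.6062

0.6062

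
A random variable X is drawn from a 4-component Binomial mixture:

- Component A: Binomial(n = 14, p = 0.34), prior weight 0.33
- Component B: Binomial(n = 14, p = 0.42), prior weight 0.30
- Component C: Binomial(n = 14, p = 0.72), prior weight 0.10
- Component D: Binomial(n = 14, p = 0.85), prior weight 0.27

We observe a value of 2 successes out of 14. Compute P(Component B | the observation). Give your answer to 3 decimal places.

0.227

Posterior ∝ prior × likelihood, so P(k | x) ∝ P(Z=k) f_k(x); normalise over all components.
Component likelihoods at x = 2 successes out of 14:
  p_A = 0.0718665
  p_B = 0.0232635
  p_C = 1.09548e-05
  p_D = 8.5305e-09
Unnormalised posteriors:
  P(Z=A)·p_A = 0.33 × 0.0718665 = 0.0237159
  P(Z=B)·p_B = 0.30 × 0.0232635 = 0.00697906
  P(Z=C)·p_C = 0.10 × 1.09548e-05 = 1.09548e-06
  P(Z=D)·p_D = 0.27 × 8.5305e-09 = 2.30323e-09
Denominator: 0.0237159 + 0.00697906 + 1.09548e-06 + 2.30323e-09 = 0.0306961
P(Component B | the observation) ≈ 0.227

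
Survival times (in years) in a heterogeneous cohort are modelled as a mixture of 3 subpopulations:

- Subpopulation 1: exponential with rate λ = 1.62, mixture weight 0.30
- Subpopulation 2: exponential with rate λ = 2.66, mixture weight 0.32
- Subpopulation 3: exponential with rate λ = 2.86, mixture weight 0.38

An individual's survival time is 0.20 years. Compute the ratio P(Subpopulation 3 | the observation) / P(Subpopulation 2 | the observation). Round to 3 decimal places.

Since P(k|x) ∝ π_k f_k(x), the posterior odds are π_i f_i(x) / (π_j f_j(x)).
Evaluate each component's likelihood at the observed value:
  L_1 = 1.17167
  L_2 = 1.56256
  L_3 = 1.61417
Posterior odds = (π_3·L_3) / (π_2·L_2) = (0.38·1.61417) / (0.32·1.56256) = 0.613385 / 0.50002 ≈ 1.227

1.227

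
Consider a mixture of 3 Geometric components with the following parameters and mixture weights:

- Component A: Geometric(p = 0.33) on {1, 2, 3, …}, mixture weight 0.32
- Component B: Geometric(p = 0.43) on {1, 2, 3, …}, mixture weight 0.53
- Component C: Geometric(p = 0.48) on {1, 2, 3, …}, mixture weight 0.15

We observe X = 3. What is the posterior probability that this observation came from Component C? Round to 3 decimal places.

0.138

P(component k | x) = π_k·f_k(x) / marginal(x), where marginal(x) = Σ_j π_j·f_j(x).
Geometric probabilities:
  L_A = 0.33·(1−0.33)^2 = 0.33·0.4489 = 0.148137
  L_B = 0.43·(1−0.43)^2 = 0.43·0.3249 = 0.139707
  L_C = 0.48·(1−0.48)^2 = 0.48·0.2704 = 0.129792
Multiply by the mixture weights:
  π_A·L_A = 0.32 × 0.148137 = 0.0474038
  π_B·L_B = 0.53 × 0.139707 = 0.0740447
  π_C·L_C = 0.15 × 0.129792 = 0.0194688
Marginal: 0.0474038 + 0.0740447 + 0.0194688 = 0.140917
So the posterior for Component C is 0.0194688 / 0.140917 ≈ 0.138.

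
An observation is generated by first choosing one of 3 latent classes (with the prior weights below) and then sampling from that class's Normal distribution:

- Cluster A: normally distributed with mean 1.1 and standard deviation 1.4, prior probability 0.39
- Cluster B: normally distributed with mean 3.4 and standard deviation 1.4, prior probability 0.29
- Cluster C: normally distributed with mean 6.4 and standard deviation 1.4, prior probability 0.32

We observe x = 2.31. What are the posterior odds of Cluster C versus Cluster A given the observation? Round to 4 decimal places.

Since P(k|x) ∝ π_k f_k(x), the posterior odds are π_i f_i(x) / (π_j f_j(x)).
Component likelihoods at x = 2.31:
  p_A = 0.196144
  p_B = 0.210452
  p_C = 0.00399471
0.00127831 / 0.0764962 ≈ 0.0167

0.0167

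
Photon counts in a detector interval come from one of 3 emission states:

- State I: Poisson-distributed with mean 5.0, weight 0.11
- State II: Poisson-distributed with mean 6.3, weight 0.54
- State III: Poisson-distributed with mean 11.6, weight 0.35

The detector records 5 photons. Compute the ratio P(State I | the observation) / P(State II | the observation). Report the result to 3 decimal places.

0.235

Posterior odds = (P(Z=i) f_i(x)) / (P(Z=j) f_j(x)); the normalising sum cancels.
Poisson probabilities:
  f_I = e^(−5.0)·5.0^5/5! = 0.175467
  f_II = e^(−6.3)·6.3^5/5! = 0.151868
  f_III = e^(−11.6)·11.6^5/5! = 0.0160433
0.0193014 / 0.0820087 ≈ 0.235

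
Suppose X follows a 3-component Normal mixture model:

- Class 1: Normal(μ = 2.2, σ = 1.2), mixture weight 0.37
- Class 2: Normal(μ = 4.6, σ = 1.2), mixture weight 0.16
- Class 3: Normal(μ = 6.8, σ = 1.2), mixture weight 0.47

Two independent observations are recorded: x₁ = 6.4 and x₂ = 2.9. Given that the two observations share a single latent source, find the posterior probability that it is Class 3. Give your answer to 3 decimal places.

Posterior ∝ prior × likelihood, so P(k | x) ∝ w_k f_k(x); normalise over all components.
Since both observations come from the same component, the likelihood for component k is f_k(x₁)·f_k(x₂).
  f_1 = [0.000727236] × [0.280439] = 0.000203945
  f_2 = [0.107931] × [0.121878] = 0.0131545
  f_3 = [0.314486] × [0.00169087] = 0.000531756
Multiply by the mixture weights:
  w_1·f_1 = 0.37 × 0.000203945 = 7.54597e-05
  w_2·f_2 = 0.16 × 0.0131545 = 0.00210472
  w_3·f_3 = 0.47 × 0.000531756 = 0.000249925
Normaliser: 7.54597e-05 + 0.00210472 + 0.000249925 = 0.0024301
Responsibility of Class 3: 0.000249925 / 0.0024301 ≈ 0.103

0.103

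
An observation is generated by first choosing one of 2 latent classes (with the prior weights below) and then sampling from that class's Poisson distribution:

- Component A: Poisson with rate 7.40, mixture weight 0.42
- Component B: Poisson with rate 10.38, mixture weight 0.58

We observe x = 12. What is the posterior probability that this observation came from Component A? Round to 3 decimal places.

P(component k | x) = π_k·f_k(x) / marginal(x), where marginal(x) = Σ_j π_j·f_j(x).
Evaluate each component's likelihood at the observed value:
  f_A = e^(−7.40)·7.40^12/12! = 0.0344084
  f_B = e^(−10.38)·10.38^12/12! = 0.101404
Unnormalised posteriors:
  π_A·f_A = 0.42 × 0.0344084 = 0.0144515
  π_B·f_B = 0.58 × 0.101404 = 0.0588142
Marginal: 0.0144515 + 0.0588142 = 0.0732658
P(Component A | 12) = 0.0144515 / 0.0732658 ≈ 0.197

0.197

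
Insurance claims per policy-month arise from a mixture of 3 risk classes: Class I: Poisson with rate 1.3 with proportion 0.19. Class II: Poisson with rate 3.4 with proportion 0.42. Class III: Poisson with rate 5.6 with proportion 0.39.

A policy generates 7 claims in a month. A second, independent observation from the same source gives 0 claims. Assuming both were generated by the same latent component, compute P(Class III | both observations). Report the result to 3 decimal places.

P(component k | x) = P(Z=k)·f_k(x) / marginal(x), where marginal(x) = Σ_j P(Z=j)·f_j(x).
Since both observations come from the same component, the likelihood for component k is f_k(x₁)·f_k(x₂).
  f_I = [e^(−1.3)·1.3^7/7! = 0.000339305] × [0.272532] = 9.24714e-05
  f_II = [e^(−3.4)·3.4^7/7! = 0.0347793] × [0.0333733] = 0.0011607
  f_III = [e^(−5.6)·5.6^7/7! = 0.126717] × [0.00369786] = 0.000468584
Weight by the priors:
  P(Z=I)·f_I = 0.19 × 9.24714e-05 = 1.75696e-05
  P(Z=II)·f_II = 0.42 × 0.0011607 = 0.000487493
  P(Z=III)·f_III = 0.39 × 0.000468584 = 0.000182748
Marginal: 1.75696e-05 + 0.000487493 + 0.000182748 = 0.000687811
So the posterior for Class III is 0.000182748 / 0.000687811 ≈ 0.266.

0.266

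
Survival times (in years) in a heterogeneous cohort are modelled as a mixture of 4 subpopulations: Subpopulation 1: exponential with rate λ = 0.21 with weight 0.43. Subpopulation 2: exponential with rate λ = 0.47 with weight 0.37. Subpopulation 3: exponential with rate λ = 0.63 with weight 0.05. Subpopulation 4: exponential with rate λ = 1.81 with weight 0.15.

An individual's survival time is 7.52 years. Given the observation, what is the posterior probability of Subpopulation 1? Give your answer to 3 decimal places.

0.777

P(component k | x) = π_k·f_k(x) / marginal(x), where marginal(x) = Σ_j π_j·f_j(x).
Component likelihoods at x = 7.52 years:
  p_1 = 0.21·e^(−0.21·7.52) = 0.21·e^(−1.5792) = 0.0432894
  p_2 = 0.47·e^(−0.47·7.52) = 0.47·e^(−3.5344) = 0.0137128
  p_3 = 0.63·e^(−0.63·7.52) = 0.63·e^(−4.7376) = 0.00551858
  p_4 = 1.81·e^(−1.81·7.52) = 1.81·e^(−13.6112) = 2.22029e-06
Unnormalised posteriors:
  π_1·p_1 = 0.43 × 0.0432894 = 0.0186144
  π_2·p_2 = 0.37 × 0.0137128 = 0.00507375
  π_3·p_3 = 0.05 × 0.00551858 = 0.000275929
  π_4·p_4 = 0.15 × 2.22029e-06 = 3.33043e-07
Evidence: 0.0186144 + 0.00507375 + 0.000275929 + 3.33043e-07 = 0.0239644
P(Subpopulation 1 | x) ≈ 0.777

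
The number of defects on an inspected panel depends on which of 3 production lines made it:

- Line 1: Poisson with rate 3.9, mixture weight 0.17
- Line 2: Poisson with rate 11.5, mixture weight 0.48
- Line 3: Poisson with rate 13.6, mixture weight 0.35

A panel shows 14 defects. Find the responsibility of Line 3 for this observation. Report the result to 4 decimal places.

Apply Bayes' rule: the posterior for each component is proportional to its prior times its likelihood at x.
Component likelihoods at x = 14 defects:
  p_1 = 4.37268e-05
  p_2 = 0.0822195
  p_3 = 0.105374
Prior × likelihood for each component:
  π_1·p_1 = 0.17 × 4.37268e-05 = 7.43356e-06
  π_2·p_2 = 0.48 × 0.0822195 = 0.0394654
  π_3·p_3 = 0.35 × 0.105374 = 0.0368807
Evidence: 7.43356e-06 + 0.0394654 + 0.0368807 = 0.0763535
Responsibility of Line 3: 0.0368807 / 0.0763535 ≈ 0.4830

0.4830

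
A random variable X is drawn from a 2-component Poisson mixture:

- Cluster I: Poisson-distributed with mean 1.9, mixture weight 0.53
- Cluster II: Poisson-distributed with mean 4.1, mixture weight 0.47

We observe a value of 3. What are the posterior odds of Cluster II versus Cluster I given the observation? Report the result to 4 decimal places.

0.9873

Posterior odds = (π_i f_i(x)) / (π_j f_j(x)); the normalising sum cancels.
Evaluate each component's likelihood at the observed value:
  L_I = 0.170982
  L_II = 0.190368
Odds = (0.47/0.53) × (0.190368/0.170982) = 0.886792 × 1.11338 ≈ 0.9873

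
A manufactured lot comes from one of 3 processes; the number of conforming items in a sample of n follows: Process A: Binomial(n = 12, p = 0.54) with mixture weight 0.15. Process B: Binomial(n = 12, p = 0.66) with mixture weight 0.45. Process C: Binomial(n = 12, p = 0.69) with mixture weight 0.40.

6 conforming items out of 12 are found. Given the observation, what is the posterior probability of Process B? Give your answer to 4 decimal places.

The responsibility of component k is P(Z=k) f_k(x) divided by Σ_j P(Z=j) f_j(x).
Component likelihoods at x = 6 conforming items out of 12:
  p_A = 0.217061
  p_B = 0.11798
  p_C = 0.0884987
Weight by the priors:
  P(Z=A)·p_A = 0.15 × 0.217061 = 0.0325591
  P(Z=B)·p_B = 0.45 × 0.11798 = 0.0530911
  P(Z=C)·p_C = 0.40 × 0.0884987 = 0.0353995
Evidence: 0.0325591 + 0.0530911 + 0.0353995 = 0.12105
P(Process B | data) = 0.0530911 / 0.12105 ≈ 0.4386

0.4386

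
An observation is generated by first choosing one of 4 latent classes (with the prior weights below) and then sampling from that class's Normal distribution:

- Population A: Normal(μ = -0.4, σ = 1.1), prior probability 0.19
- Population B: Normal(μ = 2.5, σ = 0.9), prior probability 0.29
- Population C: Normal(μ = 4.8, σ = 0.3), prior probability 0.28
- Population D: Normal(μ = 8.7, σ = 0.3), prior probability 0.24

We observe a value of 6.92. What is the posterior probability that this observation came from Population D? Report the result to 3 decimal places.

Posterior ∝ prior × likelihood, so P(k | x) ∝ π_k f_k(x); normalise over all components.
Component likelihoods at x = 6.92:
  L_A = 8.78196e-11
  L_B = 2.5662e-06
  L_C = 1.90519e-11
  L_D = 3.01468e-08
Weight by the priors:
  π_A·L_A = 0.19 × 8.78196e-11 = 1.66857e-11
  π_B·L_B = 0.29 × 2.5662e-06 = 7.44198e-07
  π_C·L_C = 0.28 × 1.90519e-11 = 5.33453e-12
  π_D·L_D = 0.24 × 3.01468e-08 = 7.23523e-09
Denominator: 1.66857e-11 + 7.44198e-07 + 5.33453e-12 + 7.23523e-09 = 7.51455e-07
So the posterior for Population D is 7.23523e-09 / 7.51455e-07 ≈ 0.010.

0.010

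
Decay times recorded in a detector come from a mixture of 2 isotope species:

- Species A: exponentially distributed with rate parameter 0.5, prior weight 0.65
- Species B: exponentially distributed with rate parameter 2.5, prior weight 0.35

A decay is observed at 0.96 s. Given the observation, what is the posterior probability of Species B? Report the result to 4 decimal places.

The responsibility of component k is π_k f_k(x) divided by Σ_j π_j f_j(x).
Evaluate each component's likelihood at the observed value:
  f_A = 0.5·e^(−0.5·0.96) = 0.5·e^(−0.4800) = 0.309392
  f_B = 2.5·e^(−2.5·0.96) = 2.5·e^(−2.4000) = 0.226795
Weight by the priors:
  π_A·f_A = 0.65 × 0.309392 = 0.201105
  π_B·f_B = 0.35 × 0.226795 = 0.0793782
Sum: 0.201105 + 0.0793782 = 0.280483
P(Species B | x) = 0.0793782 / 0.280483 ≈ 0.2830

0.2830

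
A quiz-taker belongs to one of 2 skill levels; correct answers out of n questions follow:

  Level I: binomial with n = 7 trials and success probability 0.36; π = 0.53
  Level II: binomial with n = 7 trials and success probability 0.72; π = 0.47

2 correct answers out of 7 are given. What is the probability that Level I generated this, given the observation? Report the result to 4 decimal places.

0.9462

Apply Bayes' rule: the posterior for each component is proportional to its prior times its likelihood at x.
Evaluate each component's likelihood at the observed value:
  f_I = C(7,2)·0.36^2·0.64^5 = 21·0.1296·0.107374 = 0.29223
  f_II = C(7,2)·0.72^2·0.28^5 = 21·0.5184·0.00172104 = 0.0187359
Weight by the priors:
  π_I·f_I = 0.53 × 0.29223 = 0.154882
  π_II·f_II = 0.47 × 0.0187359 = 0.00880587
Normaliser: 0.154882 + 0.00880587 = 0.163688
Responsibility of Level I: 0.154882 / 0.163688 ≈ 0.9462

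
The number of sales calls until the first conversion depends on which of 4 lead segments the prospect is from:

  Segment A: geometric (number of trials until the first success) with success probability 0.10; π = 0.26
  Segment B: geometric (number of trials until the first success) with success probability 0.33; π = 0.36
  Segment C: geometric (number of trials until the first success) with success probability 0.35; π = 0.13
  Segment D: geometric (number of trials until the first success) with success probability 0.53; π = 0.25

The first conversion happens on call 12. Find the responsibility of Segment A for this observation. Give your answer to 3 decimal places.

Posterior ∝ prior × likelihood, so P(k | x) ∝ π_k f_k(x); normalise over all components.
Evaluate each component's likelihood at the observed value:
  f_A = 0.10·(1−0.10)^11 = 0.10·0.313811 = 0.0313811
  f_B = 0.33·(1−0.33)^11 = 0.33·0.012213 = 0.00403029
  f_C = 0.35·(1−0.35)^11 = 0.35·0.00875078 = 0.00306277
  f_D = 0.53·(1−0.53)^11 = 0.53·0.000247216 = 0.000131024
Multiply by the mixture weights:
  π_A·f_A = 0.26 × 0.0313811 = 0.00815908
  π_B·f_B = 0.36 × 0.00403029 = 0.00145091
  π_C·f_C = 0.13 × 0.00306277 = 0.000398161
  π_D·f_D = 0.25 × 0.000131024 = 3.27561e-05
Sum: 0.00815908 + 0.00145091 + 0.000398161 + 3.27561e-05 = 0.0100409
P(Segment A | the observation) = 0.00815908 / 0.0100409 ≈ 0.813

0.813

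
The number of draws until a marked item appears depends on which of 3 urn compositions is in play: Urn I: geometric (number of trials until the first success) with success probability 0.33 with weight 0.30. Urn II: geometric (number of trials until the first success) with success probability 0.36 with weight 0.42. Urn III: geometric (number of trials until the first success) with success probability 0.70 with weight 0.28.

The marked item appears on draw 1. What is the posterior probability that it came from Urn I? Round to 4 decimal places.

The responsibility of component k is π_k f_k(x) divided by Σ_j π_j f_j(x).
Component likelihoods at x = 1:
  p_I = 0.33
  p_II = 0.36
  p_III = 0.7
Weight by the priors:
  π_I·p_I = 0.30 × 0.33 = 0.099
  π_II·p_II = 0.42 × 0.36 = 0.1512
  π_III·p_III = 0.28 × 0.7 = 0.196
Sum: 0.099 + 0.1512 + 0.196 = 0.4462
P(Urn I | x) = 0.099 / 0.4462 ≈ 0.2219

0.2219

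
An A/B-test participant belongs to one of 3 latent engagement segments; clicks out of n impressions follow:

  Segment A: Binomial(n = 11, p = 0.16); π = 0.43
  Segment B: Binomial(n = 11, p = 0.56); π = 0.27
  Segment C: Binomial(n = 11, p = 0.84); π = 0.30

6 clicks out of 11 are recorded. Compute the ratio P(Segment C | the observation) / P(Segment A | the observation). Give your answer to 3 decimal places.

The posterior odds equal the prior odds times the likelihood ratio: (π_i/π_j)·(f_i(x)/f_j(x)).
Evaluate each component's likelihood at the observed value:
  p_A = C(11,6)·0.16^6·0.84^5 = 462·1.67772e-05·0.418212 = 0.00324159
  p_B = C(11,6)·0.56^6·0.44^5 = 462·0.030841·0.0164916 = 0.234981
  p_C = C(11,6)·0.84^6·0.16^5 = 462·0.351298·0.000104858 = 0.0170184
0.00510551 / 0.00139388 ≈ 3.663

3.663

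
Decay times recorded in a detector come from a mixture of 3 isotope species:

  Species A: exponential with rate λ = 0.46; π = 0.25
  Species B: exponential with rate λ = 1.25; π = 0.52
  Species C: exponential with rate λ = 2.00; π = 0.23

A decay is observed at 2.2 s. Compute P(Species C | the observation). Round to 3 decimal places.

0.063

Apply Bayes' rule: the posterior for each component is proportional to its prior times its likelihood at x.
Evaluate each component's likelihood at the observed value:
  p_A = 0.46·e^(−0.46·2.2) = 0.46·e^(−1.0120) = 0.167206
  p_B = 1.25·e^(−1.25·2.2) = 1.25·e^(−2.7500) = 0.0799098
  p_C = 2.00·e^(−2.00·2.2) = 2.00·e^(−4.4000) = 0.0245547
Prior × likelihood for each component:
  P(Z=A)·p_A = 0.25 × 0.167206 = 0.0418015
  P(Z=B)·p_B = 0.52 × 0.0799098 = 0.0415531
  P(Z=C)·p_C = 0.23 × 0.0245547 = 0.00564758
Evidence: 0.0418015 + 0.0415531 + 0.00564758 = 0.0890022
Responsibility of Species C: 0.00564758 / 0.0890022 ≈ 0.063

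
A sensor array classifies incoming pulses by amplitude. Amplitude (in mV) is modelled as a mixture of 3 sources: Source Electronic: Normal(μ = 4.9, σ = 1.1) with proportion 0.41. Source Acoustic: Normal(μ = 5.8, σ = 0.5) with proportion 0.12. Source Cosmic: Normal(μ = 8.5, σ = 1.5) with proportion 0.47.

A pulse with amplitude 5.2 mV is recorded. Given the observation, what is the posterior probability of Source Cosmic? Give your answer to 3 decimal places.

0.055

The responsibility of component k is w_k f_k(x) divided by Σ_j w_j f_j(x).
Evaluate each component's likelihood at the observed value:
  f_Electronic = 0.349435
  f_Acoustic = 0.388372
  f_Cosmic = 0.0236497
Weight by the priors:
  w_Electronic·f_Electronic = 0.41 × 0.349435 = 0.143268
  w_Acoustic·f_Acoustic = 0.12 × 0.388372 = 0.0466047
  w_Cosmic·f_Cosmic = 0.47 × 0.0236497 = 0.0111154
Denominator: 0.143268 + 0.0466047 + 0.0111154 = 0.200988
P(Source Cosmic | 5.2 mV) ≈ 0.055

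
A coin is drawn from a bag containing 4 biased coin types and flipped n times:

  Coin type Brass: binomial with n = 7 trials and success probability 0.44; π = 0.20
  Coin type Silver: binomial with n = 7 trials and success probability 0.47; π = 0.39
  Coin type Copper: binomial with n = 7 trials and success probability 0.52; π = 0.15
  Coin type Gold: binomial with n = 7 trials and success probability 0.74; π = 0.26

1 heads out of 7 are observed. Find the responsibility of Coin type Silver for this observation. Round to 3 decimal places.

0.522

Posterior ∝ prior × likelihood, so P(k | x) ∝ π_k f_k(x); normalise over all components.
Binomial probabilities:
  p_Brass = C(7,1)·0.44^1·0.56^6 = 7·0.44·0.030841 = 0.0949902
  p_Silver = C(7,1)·0.47^1·0.53^6 = 7·0.47·0.0221644 = 0.0729207
  p_Copper = C(7,1)·0.52^1·0.48^6 = 7·0.52·0.0122306 = 0.0445193
  p_Gold = C(7,1)·0.74^1·0.26^6 = 7·0.74·0.000308916 = 0.00160018
Multiply by the mixture weights:
  π_Brass·p_Brass = 0.20 × 0.0949902 = 0.018998
  π_Silver·p_Silver = 0.39 × 0.0729207 = 0.0284391
  π_Copper·p_Copper = 0.15 × 0.0445193 = 0.0066779
  π_Gold·p_Gold = 0.26 × 0.00160018 = 0.000416048
Normaliser: 0.018998 + 0.0284391 + 0.0066779 + 0.000416048 = 0.0545311
So the posterior for Coin type Silver is 0.0284391 / 0.0545311 ≈ 0.522.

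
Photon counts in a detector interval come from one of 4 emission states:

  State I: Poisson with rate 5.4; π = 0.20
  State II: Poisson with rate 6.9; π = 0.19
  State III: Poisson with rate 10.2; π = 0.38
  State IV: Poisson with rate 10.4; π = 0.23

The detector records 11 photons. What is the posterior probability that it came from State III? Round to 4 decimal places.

Posterior ∝ prior × likelihood, so P(k | x) ∝ P(Z=k) f_k(x); normalise over all components.
Evaluate each component's likelihood at the observed value:
  L_I = e^(−5.4)·5.4^11/11! = 0.0128821
  L_II = e^(−6.9)·6.9^11/11! = 0.042614
  L_III = e^(−10.2)·10.2^11/11! = 0.115782
  L_IV = e^(−10.4)·10.4^11/11! = 0.117368
Weight by the priors:
  P(Z=I)·L_I = 0.20 × 0.0128821 = 0.00257641
  P(Z=II)·L_II = 0.19 × 0.042614 = 0.00809666
  P(Z=III)·L_III = 0.38 × 0.115782 = 0.0439973
  P(Z=IV)·L_IV = 0.23 × 0.117368 = 0.0269946
Sum: 0.00257641 + 0.00809666 + 0.0439973 + 0.0269946 = 0.0816649
P(State III | the observation) ≈ 0.5388

0.5388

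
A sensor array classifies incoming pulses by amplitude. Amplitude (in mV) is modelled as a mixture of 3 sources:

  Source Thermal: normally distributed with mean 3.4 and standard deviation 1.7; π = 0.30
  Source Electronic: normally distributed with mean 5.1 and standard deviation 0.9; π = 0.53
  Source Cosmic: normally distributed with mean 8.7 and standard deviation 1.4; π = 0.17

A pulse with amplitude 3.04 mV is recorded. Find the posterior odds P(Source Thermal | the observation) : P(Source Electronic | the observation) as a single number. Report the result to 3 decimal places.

Posterior odds = (π_i f_i(x)) / (π_j f_j(x)); the normalising sum cancels.
Evaluate each component's likelihood at the observed value:
  p_Thermal = (1/(1.7·√(2π)))·exp(−(3.04−3.4)²/(2·1.7²)) = 0.234672·exp(-0.02242) = 0.229469
  p_Electronic = (1/(0.9·√(2π)))·exp(−(3.04−5.1)²/(2·0.9²)) = 0.443269·exp(-2.61951) = 0.0322872
  p_Cosmic = (1/(1.4·√(2π)))·exp(−(3.04−8.7)²/(2·1.4²)) = 0.284959·exp(-8.17235) = 8.04594e-05
0.0688406 / 0.0171122 ≈ 4.023

4.023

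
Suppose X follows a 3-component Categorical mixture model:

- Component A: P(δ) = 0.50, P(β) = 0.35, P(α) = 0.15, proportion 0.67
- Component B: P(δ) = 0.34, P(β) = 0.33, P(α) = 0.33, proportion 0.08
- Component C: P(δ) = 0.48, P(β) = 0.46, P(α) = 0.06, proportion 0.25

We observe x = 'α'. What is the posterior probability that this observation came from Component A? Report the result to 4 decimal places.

0.7082

The responsibility of component k is w_k f_k(x) divided by Σ_j w_j f_j(x).
Component likelihoods at x = 'α':
  p_A = P(α | comp) = 0.15
  p_B = P(α | comp) = 0.33
  p_C = P(α | comp) = 0.06
Weight by the priors:
  w_A·p_A = 0.67 × 0.15 = 0.1005
  w_B·p_B = 0.08 × 0.33 = 0.0264
  w_C·p_C = 0.25 × 0.06 = 0.015
Denominator: 0.1005 + 0.0264 + 0.015 = 0.1419
P(Component A | x) ≈ 0.7082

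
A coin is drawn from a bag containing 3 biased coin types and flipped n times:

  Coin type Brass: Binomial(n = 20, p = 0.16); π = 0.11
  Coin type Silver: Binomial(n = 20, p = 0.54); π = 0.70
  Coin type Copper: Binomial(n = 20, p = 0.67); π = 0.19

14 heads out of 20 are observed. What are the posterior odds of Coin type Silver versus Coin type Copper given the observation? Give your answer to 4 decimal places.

The posterior odds equal the prior odds times the likelihood ratio: (π_i/π_j)·(f_i(x)/f_j(x)).
Evaluate each component's likelihood at the observed value:
  f_Brass = 9.81159e-08
  f_Silver = 0.065833
  f_Copper = 0.183872
0.0460831 / 0.0349356 ≈ 1.3191

1.3191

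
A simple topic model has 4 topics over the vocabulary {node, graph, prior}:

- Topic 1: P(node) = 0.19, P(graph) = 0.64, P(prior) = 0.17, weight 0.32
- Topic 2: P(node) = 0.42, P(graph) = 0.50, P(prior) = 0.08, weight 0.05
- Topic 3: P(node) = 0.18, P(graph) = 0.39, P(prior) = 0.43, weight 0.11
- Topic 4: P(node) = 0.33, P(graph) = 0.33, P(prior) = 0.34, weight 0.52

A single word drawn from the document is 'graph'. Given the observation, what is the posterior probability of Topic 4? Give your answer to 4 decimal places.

P(component k | x) = π_k·f_k(x) / marginal(x), where marginal(x) = Σ_j π_j·f_j(x).
Categorical probabilities:
  L_1 = P(graph | comp) = 0.64
  L_2 = P(graph | comp) = 0.50
  L_3 = P(graph | comp) = 0.39
  L_4 = P(graph | comp) = 0.33
Multiply by the mixture weights:
  π_1·L_1 = 0.32 × 0.64 = 0.2048
  π_2·L_2 = 0.05 × 0.5 = 0.025
  π_3·L_3 = 0.11 × 0.39 = 0.0429
  π_4·L_4 = 0.52 × 0.33 = 0.1716
Normaliser: 0.2048 + 0.025 + 0.0429 + 0.1716 = 0.4443
P(Topic 4 | the observation) ≈ 0.3862

0.3862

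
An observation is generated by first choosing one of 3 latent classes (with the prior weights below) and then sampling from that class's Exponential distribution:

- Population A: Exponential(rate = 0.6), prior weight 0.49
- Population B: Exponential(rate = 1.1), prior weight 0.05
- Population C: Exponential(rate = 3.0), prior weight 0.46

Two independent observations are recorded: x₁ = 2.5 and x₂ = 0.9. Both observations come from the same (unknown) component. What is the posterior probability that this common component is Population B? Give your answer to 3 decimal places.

0.059

Posterior ∝ prior × likelihood, so P(k | x) ∝ π_k f_k(x); normalise over all components.
Since both observations come from the same component, the likelihood for component k is f_k(x₁)·f_k(x₂).
  L_A = [0.133878] × [0.349649] = 0.0468103
  L_B = [0.0703206] × [0.408734] = 0.0287425
  L_C = [0.00165925] × [0.201617] = 0.000334533
Weight by the priors:
  π_A·L_A = 0.49 × 0.0468103 = 0.0229371
  π_B·L_B = 0.05 × 0.0287425 = 0.00143712
  π_C·L_C = 0.46 × 0.000334533 = 0.000153885
Marginal: 0.0229371 + 0.00143712 + 0.000153885 = 0.0245281
Responsibility of Population B: 0.00143712 / 0.0245281 ≈ 0.059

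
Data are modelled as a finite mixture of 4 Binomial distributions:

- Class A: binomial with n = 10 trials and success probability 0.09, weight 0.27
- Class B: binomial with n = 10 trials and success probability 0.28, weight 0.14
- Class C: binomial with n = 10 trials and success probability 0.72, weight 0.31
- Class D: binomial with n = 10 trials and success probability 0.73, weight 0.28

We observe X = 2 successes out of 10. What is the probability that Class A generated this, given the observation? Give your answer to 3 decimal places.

0.562

Apply Bayes' rule: the posterior for each component is proportional to its prior times its likelihood at x.
Evaluate each component's likelihood at the observed value:
  L_A = 0.171407
  L_B = 0.254794
  L_C = 0.000881337
  L_D = 0.00067728
Weight by the priors:
  π_A·L_A = 0.27 × 0.171407 = 0.0462799
  π_B·L_B = 0.14 × 0.254794 = 0.0356711
  π_C·L_C = 0.31 × 0.000881337 = 0.000273214
  π_D·L_D = 0.28 × 0.00067728 = 0.000189638
Marginal: 0.0462799 + 0.0356711 + 0.000273214 + 0.000189638 = 0.0824139
P(Class A | 2 successes out of 10) = 0.0462799 / 0.0824139 ≈ 0.562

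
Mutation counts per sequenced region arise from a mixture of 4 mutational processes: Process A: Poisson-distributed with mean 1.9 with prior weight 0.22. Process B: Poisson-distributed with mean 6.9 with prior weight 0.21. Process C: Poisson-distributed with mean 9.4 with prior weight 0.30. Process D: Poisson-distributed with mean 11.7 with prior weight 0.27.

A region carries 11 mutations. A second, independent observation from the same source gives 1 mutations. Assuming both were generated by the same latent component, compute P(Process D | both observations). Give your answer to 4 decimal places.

0.0340

P(component k | x) = π_k·f_k(x) / marginal(x), where marginal(x) = Σ_j π_j·f_j(x).
Since both observations come from the same component, the likelihood for component k is f_k(x₁)·f_k(x₂).
  f_A = [4.3649e-06] × [0.28418] = 1.24042e-06
  f_B = [0.042614] × [0.00695372] = 0.000296326
  f_C = [0.104926] × [0.000777606] = 8.1591e-05
  f_D = [0.116854] × [9.70377e-05] = 1.13392e-05
Multiply by the mixture weights:
  π_A·f_A = 0.22 × 1.24042e-06 = 2.72892e-07
  π_B·f_B = 0.21 × 0.000296326 = 6.22284e-05
  π_C·f_C = 0.30 × 8.1591e-05 = 2.44773e-05
  π_D·f_D = 0.27 × 1.13392e-05 = 3.06159e-06
Denominator: 2.72892e-07 + 6.22284e-05 + 2.44773e-05 + 3.06159e-06 = 9.00402e-05
P(Process D | x) = 3.06159e-06 / 9.00402e-05 ≈ 0.0340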